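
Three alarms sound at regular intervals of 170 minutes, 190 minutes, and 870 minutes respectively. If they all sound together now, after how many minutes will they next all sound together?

281010 minutes

The first simultaneous occurrence is after LCM of the individual periods.
170 = 2 × 5 × 17
190 = 2 × 5 × 19
870 = 2 × 3 × 5 × 29
LCM(170, 190, 870) = 2 × 3 × 5 × 17 × 19 × 29 = 281010.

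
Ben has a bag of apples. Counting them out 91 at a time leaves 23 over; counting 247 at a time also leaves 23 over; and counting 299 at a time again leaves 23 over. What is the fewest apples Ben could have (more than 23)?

N − 23 must be a common multiple of 91, 247, and 299.
91 = 7 × 13
247 = 13 × 19
299 = 13 × 23
LCM(91, 247, 299) = 7 × 13 × 19 × 23 = 39767.
Smallest N > 23 is LCM + 23 = 39767 + 23 = 39790.

39790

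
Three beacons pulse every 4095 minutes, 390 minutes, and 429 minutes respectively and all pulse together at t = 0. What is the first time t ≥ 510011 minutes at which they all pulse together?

Joint pulses occur at multiples of LCM(4095, 390, 429).
4095 = 3^2 × 5 × 7 × 13
390 = 2 × 3 × 5 × 13
429 = 3 × 11 × 13
LCM(4095, 390, 429) = 2 × 3^2 × 5 × 7 × 11 × 13 = 90090.
Smallest multiple of 90090 that is ≥ 510011: ⌈510011/90090⌉ × 90090 = 6 × 90090 = 540540.

540540 minutes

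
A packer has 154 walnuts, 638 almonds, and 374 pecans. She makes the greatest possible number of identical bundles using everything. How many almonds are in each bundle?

Number of bundles = gcd(154, 638, 374).
154 = 2 × 7 × 11
638 = 2 × 11 × 29
374 = 2 × 11 × 17
gcd(154, 638, 374) = 2 × 11 = 22.
almonds per bundle = 638 / 22 = 29.

29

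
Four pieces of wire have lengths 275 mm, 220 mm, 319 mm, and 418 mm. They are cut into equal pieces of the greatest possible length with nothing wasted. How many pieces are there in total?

112

Piece length = gcd(275, 220, 319, 418).
275 = 5^2 × 11
220 = 2^2 × 5 × 11
319 = 11 × 29
418 = 2 × 11 × 19
gcd(275, 220, 319, 418) = 11.
Total pieces = 275/11 + 220/11 + 319/11 + 418/11 = 25 + 20 + 29 + 38 = 112.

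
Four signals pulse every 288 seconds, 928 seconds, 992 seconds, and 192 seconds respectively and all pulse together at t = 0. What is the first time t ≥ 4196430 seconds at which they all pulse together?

4660416 seconds

Joint pulses occur at multiples of LCM(288, 928, 992, 192).
288 = 2^5 × 3^2
928 = 2^5 × 29
992 = 2^5 × 31
192 = 2^6 × 3
LCM(288, 928, 992, 192) = 2^6 × 3^2 × 29 × 31 = 517824.
Smallest multiple of 517824 that is ≥ 4196430: ⌈4196430/517824⌉ × 517824 = 9 × 517824 = 4660416.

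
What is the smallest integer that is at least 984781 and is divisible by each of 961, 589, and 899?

1059022

The integer must be a common multiple of 961, 589, and 899, so a multiple of their LCM.
961 = 31^2
589 = 19 × 31
899 = 29 × 31
LCM(961, 589, 899) = 19 × 29 × 31^2 = 529511.
Smallest multiple of 529511 that is ≥ 984781: ⌈984781/529511⌉ × 529511 = 2 × 529511 = 1059022.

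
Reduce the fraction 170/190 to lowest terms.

17/19

170 = 2 × 5 × 17
190 = 2 × 5 × 19
gcd(170, 190) = 2 × 5 = 10.
Divide numerator and denominator by 10: 170/190 = 17/19.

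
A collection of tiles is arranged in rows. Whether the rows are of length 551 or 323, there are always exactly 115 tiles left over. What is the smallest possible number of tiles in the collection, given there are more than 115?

N − 115 must be a common multiple of 551 and 323.
551 = 19 × 29
323 = 17 × 19
LCM(551, 323) = 17 × 19 × 29 = 9367.
Smallest N > 115 is LCM + 115 = 9367 + 115 = 9482.

9482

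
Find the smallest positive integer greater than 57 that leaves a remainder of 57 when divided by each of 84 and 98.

N − 57 must be a common multiple of 84 and 98.
84 = 2^2 × 3 × 7
98 = 2 × 7^2
LCM(84, 98) = 2^2 × 3 × 7^2 = 588.
Smallest N > 57 is LCM + 57 = 588 + 57 = 645.

645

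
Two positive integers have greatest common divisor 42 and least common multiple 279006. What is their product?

For any two positive integers, gcd × lcm = product = 42 × 279006 = 11718252.

11718252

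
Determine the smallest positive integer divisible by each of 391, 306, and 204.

14076

391 = 17 × 23
306 = 2 × 3^2 × 17
204 = 2^2 × 3 × 17
LCM(391, 306, 204) = 2^2 × 3^2 × 17 × 23 = 14076.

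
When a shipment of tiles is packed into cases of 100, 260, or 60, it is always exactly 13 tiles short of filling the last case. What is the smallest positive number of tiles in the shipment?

Being 13 short of a full case of size k means N ≡ −13 (mod k), i.e. N + 13 is a multiple of each size.
100 = 2^2 × 5^2
260 = 2^2 × 5 × 13
60 = 2^2 × 3 × 5
LCM(100, 260, 60) = 2^2 × 3 × 5^2 × 13 = 3900.
Smallest positive N is 3900 − 13 = 3887.

3887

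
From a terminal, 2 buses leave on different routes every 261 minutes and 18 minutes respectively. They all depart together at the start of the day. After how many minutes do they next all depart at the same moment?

522 minutes

The first simultaneous occurrence is after LCM of the individual periods.
261 = 3^2 × 29
18 = 2 × 3^2
LCM(261, 18) = 2 × 3^2 × 29 = 522.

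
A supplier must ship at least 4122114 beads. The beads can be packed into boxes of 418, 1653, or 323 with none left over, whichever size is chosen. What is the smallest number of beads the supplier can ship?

4327554

The number of beads must be a common multiple of 418, 1653, and 323, so a multiple of their LCM.
418 = 2 × 11 × 19
1653 = 3 × 19 × 29
323 = 17 × 19
LCM(418, 1653, 323) = 2 × 3 × 11 × 17 × 19 × 29 = 618222.
Smallest multiple of 618222 that is ≥ 4122114: ⌈4122114/618222⌉ × 618222 = 7 × 618222 = 4327554.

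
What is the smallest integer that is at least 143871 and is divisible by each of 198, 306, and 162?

151470

The integer must be a common multiple of 198, 306, and 162, so a multiple of their LCM.
198 = 2 × 3^2 × 11
306 = 2 × 3^2 × 17
162 = 2 × 3^4
LCM(198, 306, 162) = 2 × 3^4 × 11 × 17 = 30294.
Smallest multiple of 30294 that is ≥ 143871: ⌈143871/30294⌉ × 30294 = 5 × 30294 = 151470.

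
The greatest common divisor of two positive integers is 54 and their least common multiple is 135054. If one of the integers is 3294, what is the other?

2214

For two integers, gcd × lcm = product, so the other is (54 × 135054) / 3294 = 7292916 / 3294 = 2214.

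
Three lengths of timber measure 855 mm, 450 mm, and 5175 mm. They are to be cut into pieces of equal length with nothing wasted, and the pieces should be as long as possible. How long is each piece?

45 mm

The greatest length dividing all of 855, 450, and 5175 is their gcd.
855 = 3^2 × 5 × 19
450 = 2 × 3^2 × 5^2
5175 = 3^2 × 5^2 × 23
gcd(855, 450, 5175) = 3^2 × 5 = 45.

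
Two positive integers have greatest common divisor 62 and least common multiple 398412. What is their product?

For any two positive integers, gcd × lcm = product = 62 × 398412 = 24701544.

24701544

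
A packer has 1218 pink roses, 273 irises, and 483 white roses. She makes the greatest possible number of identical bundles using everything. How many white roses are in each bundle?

23

Number of bundles = gcd(1218, 273, 483).
1218 = 2 × 3 × 7 × 29
273 = 3 × 7 × 13
483 = 3 × 7 × 23
gcd(1218, 273, 483) = 3 × 7 = 21.
white roses per bundle = 483 / 21 = 23.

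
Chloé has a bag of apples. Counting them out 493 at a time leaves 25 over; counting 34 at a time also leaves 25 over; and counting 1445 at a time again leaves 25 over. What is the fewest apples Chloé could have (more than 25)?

N − 25 must be a common multiple of 493, 34, and 1445.
493 = 17 × 29
34 = 2 × 17
1445 = 5 × 17^2
LCM(493, 34, 1445) = 2 × 5 × 17^2 × 29 = 83810.
Smallest N > 25 is LCM + 25 = 83810 + 25 = 83835.

83835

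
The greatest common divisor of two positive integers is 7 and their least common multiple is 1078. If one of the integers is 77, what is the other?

98

For two integers, gcd × lcm = product, so the other is (7 × 1078) / 77 = 7546 / 77 = 98.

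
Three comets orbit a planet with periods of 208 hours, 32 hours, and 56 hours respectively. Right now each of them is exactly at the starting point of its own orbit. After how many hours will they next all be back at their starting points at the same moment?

2912 hours

They coincide at every common multiple of the periods; the first is the LCM.
208 = 2^4 × 13
32 = 2^5
56 = 2^3 × 7
LCM(208, 32, 56) = 2^5 × 7 × 13 = 2912.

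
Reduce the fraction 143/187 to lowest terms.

143 = 11 × 13
187 = 11 × 17
gcd(143, 187) = 11.
Divide numerator and denominator by 11: 143/187 = 13/17.

13/17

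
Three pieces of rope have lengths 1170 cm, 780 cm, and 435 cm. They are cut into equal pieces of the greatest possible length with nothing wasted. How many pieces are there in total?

159

Piece length = gcd(1170, 780, 435).
1170 = 2 × 3^2 × 5 × 13
780 = 2^2 × 3 × 5 × 13
435 = 3 × 5 × 29
gcd(1170, 780, 435) = 3 × 5 = 15.
Total pieces = 1170/15 + 780/15 + 435/15 = 78 + 52 + 29 = 159.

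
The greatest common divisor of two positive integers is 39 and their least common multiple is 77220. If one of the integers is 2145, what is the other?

For two integers, gcd × lcm = product, so the other is (39 × 77220) / 2145 = 3011580 / 2145 = 1404.

1404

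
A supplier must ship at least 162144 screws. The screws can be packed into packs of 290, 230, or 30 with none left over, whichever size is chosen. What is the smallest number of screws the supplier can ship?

The number of screws must be a common multiple of 290, 230, and 30, so a multiple of their LCM.
290 = 2 × 5 × 29
230 = 2 × 5 × 23
30 = 2 × 3 × 5
LCM(290, 230, 30) = 2 × 3 × 5 × 23 × 29 = 20010.
Smallest multiple of 20010 that is ≥ 162144: ⌈162144/20010⌉ × 20010 = 9 × 20010 = 180090.

180090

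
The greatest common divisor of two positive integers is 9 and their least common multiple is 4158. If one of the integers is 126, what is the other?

For two integers, gcd × lcm = product, so the other is (9 × 4158) / 126 = 37422 / 126 = 297.

297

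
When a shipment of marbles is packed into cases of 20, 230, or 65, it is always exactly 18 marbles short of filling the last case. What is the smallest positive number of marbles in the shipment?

Being 18 short of a full case of size k means N ≡ −18 (mod k), i.e. N + 18 is a multiple of each size.
20 = 2^2 × 5
230 = 2 × 5 × 23
65 = 5 × 13
LCM(20, 230, 65) = 2^2 × 5 × 13 × 23 = 5980.
Smallest positive N is 5980 − 18 = 5962.

5962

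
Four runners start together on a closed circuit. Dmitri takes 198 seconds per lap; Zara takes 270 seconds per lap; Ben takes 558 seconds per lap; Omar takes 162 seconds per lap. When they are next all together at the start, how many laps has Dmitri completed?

The first common completion time is the LCM of the periods.
198 = 2 × 3^2 × 11
270 = 2 × 3^3 × 5
558 = 2 × 3^2 × 31
162 = 2 × 3^4
LCM(198, 270, 558, 162) = 2 × 3^4 × 5 × 11 × 31 = 276210.
Laps for period 198: 276210 / 198 = 1395.

1395 laps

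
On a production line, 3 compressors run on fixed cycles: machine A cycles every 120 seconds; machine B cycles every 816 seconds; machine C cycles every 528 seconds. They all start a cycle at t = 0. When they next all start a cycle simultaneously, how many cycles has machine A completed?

374 cycles

All finish a whole number of cycles simultaneously at t = LCM of the periods.
120 = 2^3 × 3 × 5
816 = 2^4 × 3 × 17
528 = 2^4 × 3 × 11
LCM(120, 816, 528) = 2^4 × 3 × 5 × 11 × 17 = 44880.
Cycles for period 120: 44880 / 120 = 374.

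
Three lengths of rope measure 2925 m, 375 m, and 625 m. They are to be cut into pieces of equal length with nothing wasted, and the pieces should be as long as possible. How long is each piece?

Each piece length must divide every original length, so the longest possible is gcd(2925, 375, 625).
2925 = 3^2 × 5^2 × 13
375 = 3 × 5^3
625 = 5^4
gcd(2925, 375, 625) = 5^2 = 25.

25 m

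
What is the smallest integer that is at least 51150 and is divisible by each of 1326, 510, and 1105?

The integer must be a common multiple of 1326, 510, and 1105, so a multiple of their LCM.
1326 = 2 × 3 × 13 × 17
510 = 2 × 3 × 5 × 17
1105 = 5 × 13 × 17
LCM(1326, 510, 1105) = 2 × 3 × 5 × 13 × 17 = 6630.
Smallest multiple of 6630 that is ≥ 51150: ⌈51150/6630⌉ × 6630 = 8 × 6630 = 53040.

53040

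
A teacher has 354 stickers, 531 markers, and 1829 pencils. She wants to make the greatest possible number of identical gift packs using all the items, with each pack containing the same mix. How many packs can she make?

The pack count must divide each quantity, so the greatest is gcd(354, 531, 1829).
354 = 2 × 3 × 59
531 = 3^2 × 59
1829 = 31 × 59
gcd(354, 531, 1829) = 59.

59 packs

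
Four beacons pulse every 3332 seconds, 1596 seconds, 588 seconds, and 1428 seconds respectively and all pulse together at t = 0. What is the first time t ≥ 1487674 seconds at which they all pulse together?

Joint pulses occur at multiples of LCM(3332, 1596, 588, 1428).
3332 = 2^2 × 7^2 × 17
1596 = 2^2 × 3 × 7 × 19
588 = 2^2 × 3 × 7^2
1428 = 2^2 × 3 × 7 × 17
LCM(3332, 1596, 588, 1428) = 2^2 × 3 × 7^2 × 17 × 19 = 189924.
Smallest multiple of 189924 that is ≥ 1487674: ⌈1487674/189924⌉ × 189924 = 8 × 189924 = 1519392.

1519392 seconds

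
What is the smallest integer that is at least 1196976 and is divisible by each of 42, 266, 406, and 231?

1272810

The integer must be a common multiple of 42, 266, 406, and 231, so a multiple of their LCM.
42 = 2 × 3 × 7
266 = 2 × 7 × 19
406 = 2 × 7 × 29
231 = 3 × 7 × 11
LCM(42, 266, 406, 231) = 2 × 3 × 7 × 11 × 19 × 29 = 254562.
Smallest multiple of 254562 that is ≥ 1196976: ⌈1196976/254562⌉ × 254562 = 5 × 254562 = 1272810.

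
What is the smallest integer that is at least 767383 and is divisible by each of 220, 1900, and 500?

836000

The integer must be a common multiple of 220, 1900, and 500, so a multiple of their LCM.
220 = 2^2 × 5 × 11
1900 = 2^2 × 5^2 × 19
500 = 2^2 × 5^3
LCM(220, 1900, 500) = 2^2 × 5^3 × 11 × 19 = 104500.
Smallest multiple of 104500 that is ≥ 767383: ⌈767383/104500⌉ × 104500 = 8 × 104500 = 836000.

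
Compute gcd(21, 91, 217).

7

21 = 3 × 7
91 = 7 × 13
217 = 7 × 31
gcd(21, 91, 217) = 7.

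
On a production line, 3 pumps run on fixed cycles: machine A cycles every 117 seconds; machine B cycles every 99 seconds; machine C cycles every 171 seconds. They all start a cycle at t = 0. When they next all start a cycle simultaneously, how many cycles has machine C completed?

All finish a whole number of cycles simultaneously at t = LCM of the periods.
117 = 3^2 × 13
99 = 3^2 × 11
171 = 3^2 × 19
LCM(117, 99, 171) = 3^2 × 11 × 13 × 19 = 24453.
Cycles for period 171: 24453 / 171 = 143.

143 cycles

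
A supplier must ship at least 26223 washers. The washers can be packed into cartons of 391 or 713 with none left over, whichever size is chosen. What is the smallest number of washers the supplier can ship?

The number of washers must be a common multiple of 391 and 713, so a multiple of their LCM.
391 = 17 × 23
713 = 23 × 31
LCM(391, 713) = 17 × 23 × 31 = 12121.
Smallest multiple of 12121 that is ≥ 26223: ⌈26223/12121⌉ × 12121 = 3 × 12121 = 36363.

36363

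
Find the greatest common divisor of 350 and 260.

350 = 2 × 5^2 × 7
260 = 2^2 × 5 × 13
gcd(350, 260) = 2 × 5 = 10.

10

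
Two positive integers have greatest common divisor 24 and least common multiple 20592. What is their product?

For any two positive integers, gcd × lcm = product = 24 × 20592 = 494208.

494208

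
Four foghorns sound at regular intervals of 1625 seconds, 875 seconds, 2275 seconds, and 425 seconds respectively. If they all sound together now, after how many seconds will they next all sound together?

193375 seconds

We need the least common multiple of the intervals.
1625 = 5^3 × 13
875 = 5^3 × 7
2275 = 5^2 × 7 × 13
425 = 5^2 × 17
LCM(1625, 875, 2275, 425) = 5^3 × 7 × 13 × 17 = 193375.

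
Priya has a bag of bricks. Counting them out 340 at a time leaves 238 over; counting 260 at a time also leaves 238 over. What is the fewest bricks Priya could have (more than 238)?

4658

N − 238 must be a common multiple of 340 and 260.
340 = 2^2 × 5 × 17
260 = 2^2 × 5 × 13
LCM(340, 260) = 2^2 × 5 × 13 × 17 = 4420.
Smallest N > 238 is LCM + 238 = 4420 + 238 = 4658.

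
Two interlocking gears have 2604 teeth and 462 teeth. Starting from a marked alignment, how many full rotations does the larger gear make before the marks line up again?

11 rotations

The first common completion time is the LCM of the periods.
2604 = 2^2 × 3 × 7 × 31
462 = 2 × 3 × 7 × 11
LCM(2604, 462) = 2^2 × 3 × 7 × 11 × 31 = 28644.
Rotations for period 2604: 28644 / 2604 = 11.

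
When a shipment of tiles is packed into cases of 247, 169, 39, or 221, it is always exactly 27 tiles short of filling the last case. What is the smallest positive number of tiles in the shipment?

Being 27 short of a full case of size k means N ≡ −27 (mod k), i.e. N + 27 is a multiple of each size.
247 = 13 × 19
169 = 13^2
39 = 3 × 13
221 = 13 × 17
LCM(247, 169, 39, 221) = 3 × 13^2 × 17 × 19 = 163761.
Smallest positive N is 163761 − 27 = 163734.

163734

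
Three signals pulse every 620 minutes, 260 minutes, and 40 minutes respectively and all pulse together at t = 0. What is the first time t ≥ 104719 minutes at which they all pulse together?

112840 minutes

Joint pulses occur at multiples of LCM(620, 260, 40).
620 = 2^2 × 5 × 31
260 = 2^2 × 5 × 13
40 = 2^3 × 5
LCM(620, 260, 40) = 2^3 × 5 × 13 × 31 = 16120.
Smallest multiple of 16120 that is ≥ 104719: ⌈104719/16120⌉ × 16120 = 7 × 16120 = 112840.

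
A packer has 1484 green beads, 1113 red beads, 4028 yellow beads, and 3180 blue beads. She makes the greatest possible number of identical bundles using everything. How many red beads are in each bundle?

21

Number of bundles = gcd(1484, 1113, 4028, 3180).
1484 = 2^2 × 7 × 53
1113 = 3 × 7 × 53
4028 = 2^2 × 19 × 53
3180 = 2^2 × 3 × 5 × 53
gcd(1484, 1113, 4028, 3180) = 53.
red beads per bundle = 1113 / 53 = 21.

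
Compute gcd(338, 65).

13

338 = 2 × 13^2
65 = 5 × 13
gcd(338, 65) = 13.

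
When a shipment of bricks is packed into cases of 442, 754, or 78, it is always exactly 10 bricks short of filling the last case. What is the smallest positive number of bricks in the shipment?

38444

Being 10 short of a full case of size k means N ≡ −10 (mod k), i.e. N + 10 is a multiple of each size.
442 = 2 × 13 × 17
754 = 2 × 13 × 29
78 = 2 × 3 × 13
LCM(442, 754, 78) = 2 × 3 × 13 × 17 × 29 = 38454.
Smallest positive N is 38454 − 10 = 38444.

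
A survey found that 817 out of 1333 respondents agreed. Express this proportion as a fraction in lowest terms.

19/31

817 = 19 × 43
1333 = 31 × 43
gcd(817, 1333) = 43.
Divide numerator and denominator by 43: 817/1333 = 19/31.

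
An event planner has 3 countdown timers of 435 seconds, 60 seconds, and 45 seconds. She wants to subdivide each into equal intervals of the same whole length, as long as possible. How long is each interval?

15 seconds

The interval must divide each timer length; the longest such is the gcd.
435 = 3 × 5 × 29
60 = 2^2 × 3 × 5
45 = 3^2 × 5
gcd(435, 60, 45) = 3 × 5 = 15.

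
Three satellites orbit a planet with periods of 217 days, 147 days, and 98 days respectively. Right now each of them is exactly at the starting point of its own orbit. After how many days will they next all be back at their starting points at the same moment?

9114 days

They coincide at every common multiple of the periods; the first is the LCM.
217 = 7 × 31
147 = 3 × 7^2
98 = 2 × 7^2
LCM(217, 147, 98) = 2 × 3 × 7^2 × 31 = 9114.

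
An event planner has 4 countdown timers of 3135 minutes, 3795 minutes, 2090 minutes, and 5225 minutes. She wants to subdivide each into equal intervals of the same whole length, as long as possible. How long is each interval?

The interval must divide each timer length; the longest such is the gcd.
3135 = 3 × 5 × 11 × 19
3795 = 3 × 5 × 11 × 23
2090 = 2 × 5 × 11 × 19
5225 = 5^2 × 11 × 19
gcd(3135, 3795, 2090, 5225) = 5 × 11 = 55.

55 minutes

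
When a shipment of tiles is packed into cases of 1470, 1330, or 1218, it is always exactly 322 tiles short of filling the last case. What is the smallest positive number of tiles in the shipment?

Being 322 short of a full case of size k means N ≡ −322 (mod k), i.e. N + 322 is a multiple of each size.
1470 = 2 × 3 × 5 × 7^2
1330 = 2 × 5 × 7 × 19
1218 = 2 × 3 × 7 × 29
LCM(1470, 1330, 1218) = 2 × 3 × 5 × 7^2 × 19 × 29 = 809970.
Smallest positive N is 809970 − 322 = 809648.

809648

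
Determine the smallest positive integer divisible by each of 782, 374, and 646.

782 = 2 × 17 × 23
374 = 2 × 11 × 17
646 = 2 × 17 × 19
LCM(782, 374, 646) = 2 × 11 × 17 × 19 × 23 = 163438.

163438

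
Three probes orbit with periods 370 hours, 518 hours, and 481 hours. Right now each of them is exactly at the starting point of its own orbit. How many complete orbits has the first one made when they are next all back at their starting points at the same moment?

91 orbits

They are all back at their starting positions together after one LCM of the periods.
370 = 2 × 5 × 37
518 = 2 × 7 × 37
481 = 13 × 37
LCM(370, 518, 481) = 2 × 5 × 7 × 13 × 37 = 33670.
Orbits for period 370: 33670 / 370 = 91.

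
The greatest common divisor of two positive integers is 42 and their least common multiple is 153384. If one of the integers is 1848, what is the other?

For two integers, gcd × lcm = product, so the other is (42 × 153384) / 1848 = 6442128 / 1848 = 3486.

3486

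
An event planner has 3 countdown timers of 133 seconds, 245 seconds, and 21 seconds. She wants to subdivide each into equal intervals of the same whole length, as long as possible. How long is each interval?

7 seconds

The interval must divide each timer length; the longest such is the gcd.
133 = 7 × 19
245 = 5 × 7^2
21 = 3 × 7
gcd(133, 245, 21) = 7.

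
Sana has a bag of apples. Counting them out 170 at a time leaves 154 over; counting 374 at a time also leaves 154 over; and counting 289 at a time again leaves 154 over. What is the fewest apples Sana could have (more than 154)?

N − 154 must be a common multiple of 170, 374, and 289.
170 = 2 × 5 × 17
374 = 2 × 11 × 17
289 = 17^2
LCM(170, 374, 289) = 2 × 5 × 11 × 17^2 = 31790.
Smallest N > 154 is LCM + 154 = 31790 + 154 = 31944.

31944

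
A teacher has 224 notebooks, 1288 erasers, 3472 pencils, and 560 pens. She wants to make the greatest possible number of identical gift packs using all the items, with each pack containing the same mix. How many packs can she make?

The pack count must divide each quantity, so the greatest is gcd(224, 1288, 3472, 560).
224 = 2^5 × 7
1288 = 2^3 × 7 × 23
3472 = 2^4 × 7 × 31
560 = 2^4 × 5 × 7
gcd(224, 1288, 3472, 560) = 2^3 × 7 = 56.

56 packs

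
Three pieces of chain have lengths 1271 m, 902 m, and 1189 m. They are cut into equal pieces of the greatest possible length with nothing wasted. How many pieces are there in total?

Piece length = gcd(1271, 902, 1189).
1271 = 31 × 41
902 = 2 × 11 × 41
1189 = 29 × 41
gcd(1271, 902, 1189) = 41.
Total pieces = 1271/41 + 902/41 + 1189/41 = 31 + 22 + 29 = 82.

82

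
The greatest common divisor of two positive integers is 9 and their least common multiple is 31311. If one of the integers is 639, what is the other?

For two integers, gcd × lcm = product, so the other is (9 × 31311) / 639 = 281799 / 639 = 441.

441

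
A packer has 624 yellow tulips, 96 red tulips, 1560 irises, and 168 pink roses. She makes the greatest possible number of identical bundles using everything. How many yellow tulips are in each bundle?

Number of bundles = gcd(624, 96, 1560, 168).
624 = 2^4 × 3 × 13
96 = 2^5 × 3
1560 = 2^3 × 3 × 5 × 13
168 = 2^3 × 3 × 7
gcd(624, 96, 1560, 168) = 2^3 × 3 = 24.
yellow tulips per bundle = 624 / 24 = 26.

26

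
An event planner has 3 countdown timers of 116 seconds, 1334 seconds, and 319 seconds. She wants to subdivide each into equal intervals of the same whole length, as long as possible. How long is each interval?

The interval must divide each timer length; the longest such is the gcd.
116 = 2^2 × 29
1334 = 2 × 23 × 29
319 = 11 × 29
gcd(116, 1334, 319) = 29.

29 seconds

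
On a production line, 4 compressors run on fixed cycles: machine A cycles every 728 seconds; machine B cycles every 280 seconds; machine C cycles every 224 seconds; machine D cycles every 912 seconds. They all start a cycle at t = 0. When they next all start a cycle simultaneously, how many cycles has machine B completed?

The first common completion time is the LCM of the periods.
728 = 2^3 × 7 × 13
280 = 2^3 × 5 × 7
224 = 2^5 × 7
912 = 2^4 × 3 × 19
LCM(728, 280, 224, 912) = 2^5 × 3 × 5 × 7 × 13 × 19 = 829920.
Cycles for period 280: 829920 / 280 = 2964.

2964 cycles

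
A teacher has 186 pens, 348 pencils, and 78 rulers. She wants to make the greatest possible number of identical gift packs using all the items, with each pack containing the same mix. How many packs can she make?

The pack count must divide each quantity, so the greatest is gcd(186, 348, 78).
186 = 2 × 3 × 31
348 = 2^2 × 3 × 29
78 = 2 × 3 × 13
gcd(186, 348, 78) = 2 × 3 = 6.

6 packs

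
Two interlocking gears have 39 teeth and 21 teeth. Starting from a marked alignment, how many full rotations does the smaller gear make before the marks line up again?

13 rotations

The first common completion time is the LCM of the periods.
39 = 3 × 13
21 = 3 × 7
LCM(39, 21) = 3 × 7 × 13 = 273.
Rotations for period 21: 273 / 21 = 13.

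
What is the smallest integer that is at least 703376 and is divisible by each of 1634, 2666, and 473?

1114388

The integer must be a common multiple of 1634, 2666, and 473, so a multiple of their LCM.
1634 = 2 × 19 × 43
2666 = 2 × 31 × 43
473 = 11 × 43
LCM(1634, 2666, 473) = 2 × 11 × 19 × 31 × 43 = 557194.
Smallest multiple of 557194 that is ≥ 703376: ⌈703376/557194⌉ × 557194 = 2 × 557194 = 1114388.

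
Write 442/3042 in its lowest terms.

442 = 2 × 13 × 17
3042 = 2 × 3^2 × 13^2
gcd(442, 3042) = 2 × 13 = 26.
Divide numerator and denominator by 26: 442/3042 = 17/117.

17/117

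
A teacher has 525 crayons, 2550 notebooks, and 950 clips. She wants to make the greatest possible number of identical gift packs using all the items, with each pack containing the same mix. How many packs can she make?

25 packs

The pack count must divide each quantity, so the greatest is gcd(525, 2550, 950).
525 = 3 × 5^2 × 7
2550 = 2 × 3 × 5^2 × 17
950 = 2 × 5^2 × 19
gcd(525, 2550, 950) = 5^2 = 25.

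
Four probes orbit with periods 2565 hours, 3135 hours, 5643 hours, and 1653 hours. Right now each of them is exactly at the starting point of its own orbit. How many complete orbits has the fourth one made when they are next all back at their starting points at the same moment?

They are all back at their starting positions together after one LCM of the periods.
2565 = 3^3 × 5 × 19
3135 = 3 × 5 × 11 × 19
5643 = 3^3 × 11 × 19
1653 = 3 × 19 × 29
LCM(2565, 3135, 5643, 1653) = 3^3 × 5 × 11 × 19 × 29 = 818235.
Orbits for period 1653: 818235 / 1653 = 495.

495 orbits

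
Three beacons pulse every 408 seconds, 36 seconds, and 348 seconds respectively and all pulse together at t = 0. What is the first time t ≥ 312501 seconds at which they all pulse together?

Joint pulses occur at multiples of LCM(408, 36, 348).
408 = 2^3 × 3 × 17
36 = 2^2 × 3^2
348 = 2^2 × 3 × 29
LCM(408, 36, 348) = 2^3 × 3^2 × 17 × 29 = 35496.
Smallest multiple of 35496 that is ≥ 312501: ⌈312501/35496⌉ × 35496 = 9 × 35496 = 319464.

319464 seconds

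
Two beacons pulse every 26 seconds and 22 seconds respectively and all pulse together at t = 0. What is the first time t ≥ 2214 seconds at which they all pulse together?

Joint pulses occur at multiples of LCM(26, 22).
26 = 2 × 13
22 = 2 × 11
LCM(26, 22) = 2 × 11 × 13 = 286.
Smallest multiple of 286 that is ≥ 2214: ⌈2214/286⌉ × 286 = 8 × 286 = 2288.

2288 seconds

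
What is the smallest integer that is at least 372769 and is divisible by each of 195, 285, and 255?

377910

The integer must be a common multiple of 195, 285, and 255, so a multiple of their LCM.
195 = 3 × 5 × 13
285 = 3 × 5 × 19
255 = 3 × 5 × 17
LCM(195, 285, 255) = 3 × 5 × 13 × 17 × 19 = 62985.
Smallest multiple of 62985 that is ≥ 372769: ⌈372769/62985⌉ × 62985 = 6 × 62985 = 377910.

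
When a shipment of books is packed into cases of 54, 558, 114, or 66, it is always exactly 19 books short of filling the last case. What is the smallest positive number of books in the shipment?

349847

Being 19 short of a full case of size k means N ≡ −19 (mod k), i.e. N + 19 is a multiple of each size.
54 = 2 × 3^3
558 = 2 × 3^2 × 31
114 = 2 × 3 × 19
66 = 2 × 3 × 11
LCM(54, 558, 114, 66) = 2 × 3^3 × 11 × 19 × 31 = 349866.
Smallest positive N is 349866 − 19 = 349847.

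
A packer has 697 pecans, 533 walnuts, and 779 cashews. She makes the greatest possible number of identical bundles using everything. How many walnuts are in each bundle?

Number of bundles = gcd(697, 533, 779).
697 = 17 × 41
533 = 13 × 41
779 = 19 × 41
gcd(697, 533, 779) = 41.
walnuts per bundle = 533 / 41 = 13.

13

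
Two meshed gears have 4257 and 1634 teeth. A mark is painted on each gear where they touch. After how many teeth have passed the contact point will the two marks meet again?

We need the least common multiple of the intervals.
4257 = 3^2 × 11 × 43
1634 = 2 × 19 × 43
LCM(4257, 1634) = 2 × 3^2 × 11 × 19 × 43 = 161766.

161766 teeth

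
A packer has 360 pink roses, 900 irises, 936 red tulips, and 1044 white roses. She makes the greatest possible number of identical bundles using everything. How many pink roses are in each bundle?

10

Number of bundles = gcd(360, 900, 936, 1044).
360 = 2^3 × 3^2 × 5
900 = 2^2 × 3^2 × 5^2
936 = 2^3 × 3^2 × 13
1044 = 2^2 × 3^2 × 29
gcd(360, 900, 936, 1044) = 2^2 × 3^2 = 36.
pink roses per bundle = 360 / 36 = 10.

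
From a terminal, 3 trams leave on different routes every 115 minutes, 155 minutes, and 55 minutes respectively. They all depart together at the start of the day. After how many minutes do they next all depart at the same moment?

39215 minutes

We need the least common multiple of the intervals.
115 = 5 × 23
155 = 5 × 31
55 = 5 × 11
LCM(115, 155, 55) = 5 × 11 × 23 × 31 = 39215.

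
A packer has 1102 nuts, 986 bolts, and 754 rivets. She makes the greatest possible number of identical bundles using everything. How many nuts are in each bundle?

19

Number of bundles = gcd(1102, 986, 754).
1102 = 2 × 19 × 29
986 = 2 × 17 × 29
754 = 2 × 13 × 29
gcd(1102, 986, 754) = 2 × 29 = 58.
nuts per bundle = 1102 / 58 = 19.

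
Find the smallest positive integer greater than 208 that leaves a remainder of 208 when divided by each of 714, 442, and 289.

158002

N − 208 must be a common multiple of 714, 442, and 289.
714 = 2 × 3 × 7 × 17
442 = 2 × 13 × 17
289 = 17^2
LCM(714, 442, 289) = 2 × 3 × 7 × 13 × 17^2 = 157794.
Smallest N > 208 is LCM + 208 = 157794 + 208 = 158002.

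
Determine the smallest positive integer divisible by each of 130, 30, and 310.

12090

130 = 2 × 5 × 13
30 = 2 × 3 × 5
310 = 2 × 5 × 31
LCM(130, 30, 310) = 2 × 3 × 5 × 13 × 31 = 12090.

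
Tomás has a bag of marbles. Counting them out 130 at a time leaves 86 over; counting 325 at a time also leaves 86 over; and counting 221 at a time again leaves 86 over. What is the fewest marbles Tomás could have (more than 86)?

11136

N − 86 must be a common multiple of 130, 325, and 221.
130 = 2 × 5 × 13
325 = 5^2 × 13
221 = 13 × 17
LCM(130, 325, 221) = 2 × 5^2 × 13 × 17 = 11050.
Smallest N > 86 is LCM + 86 = 11050 + 86 = 11136.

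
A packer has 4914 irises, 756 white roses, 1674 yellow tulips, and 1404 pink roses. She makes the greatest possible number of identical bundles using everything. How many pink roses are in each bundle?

26

Number of bundles = gcd(4914, 756, 1674, 1404).
4914 = 2 × 3^3 × 7 × 13
756 = 2^2 × 3^3 × 7
1674 = 2 × 3^3 × 31
1404 = 2^2 × 3^3 × 13
gcd(4914, 756, 1674, 1404) = 2 × 3^3 = 54.
pink roses per bundle = 1404 / 54 = 26.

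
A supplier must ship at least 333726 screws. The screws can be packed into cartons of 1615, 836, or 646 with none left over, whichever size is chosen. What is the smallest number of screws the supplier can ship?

355300

The number of screws must be a common multiple of 1615, 836, and 646, so a multiple of their LCM.
1615 = 5 × 17 × 19
836 = 2^2 × 11 × 19
646 = 2 × 17 × 19
LCM(1615, 836, 646) = 2^2 × 5 × 11 × 17 × 19 = 71060.
Smallest multiple of 71060 that is ≥ 333726: ⌈333726/71060⌉ × 71060 = 5 × 71060 = 355300.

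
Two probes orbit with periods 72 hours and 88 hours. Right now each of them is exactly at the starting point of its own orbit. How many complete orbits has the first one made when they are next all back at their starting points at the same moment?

All finish a whole number of cycles simultaneously at t = LCM of the periods.
72 = 2^3 × 3^2
88 = 2^3 × 11
LCM(72, 88) = 2^3 × 3^2 × 11 = 792.
Orbits for period 72: 792 / 72 = 11.

11 orbits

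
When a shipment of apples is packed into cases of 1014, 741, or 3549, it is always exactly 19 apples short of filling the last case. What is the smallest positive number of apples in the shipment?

Being 19 short of a full case of size k means N ≡ −19 (mod k), i.e. N + 19 is a multiple of each size.
1014 = 2 × 3 × 13^2
741 = 3 × 13 × 19
3549 = 3 × 7 × 13^2
LCM(1014, 741, 3549) = 2 × 3 × 7 × 13^2 × 19 = 134862.
Smallest positive N is 134862 − 19 = 134843.

134843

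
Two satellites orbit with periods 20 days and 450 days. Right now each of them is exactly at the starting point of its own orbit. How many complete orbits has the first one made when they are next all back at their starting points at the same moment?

They are all back at their starting positions together after one LCM of the periods.
20 = 2^2 × 5
450 = 2 × 3^2 × 5^2
LCM(20, 450) = 2^2 × 3^2 × 5^2 = 900.
Orbits for period 20: 900 / 20 = 45.

45 orbits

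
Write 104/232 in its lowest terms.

104 = 2^3 × 13
232 = 2^3 × 29
gcd(104, 232) = 2^3 = 8.
Divide numerator and denominator by 8: 104/232 = 13/29.

13/29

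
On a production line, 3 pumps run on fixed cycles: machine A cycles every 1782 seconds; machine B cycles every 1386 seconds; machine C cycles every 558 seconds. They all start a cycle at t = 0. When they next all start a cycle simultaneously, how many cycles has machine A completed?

217 cycles

They are all back at their starting positions together after one LCM of the periods.
1782 = 2 × 3^4 × 11
1386 = 2 × 3^2 × 7 × 11
558 = 2 × 3^2 × 31
LCM(1782, 1386, 558) = 2 × 3^4 × 7 × 11 × 31 = 386694.
Cycles for period 1782: 386694 / 1782 = 217.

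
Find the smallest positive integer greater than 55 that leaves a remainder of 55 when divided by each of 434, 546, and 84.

33907

N − 55 must be a common multiple of 434, 546, and 84.
434 = 2 × 7 × 31
546 = 2 × 3 × 7 × 13
84 = 2^2 × 3 × 7
LCM(434, 546, 84) = 2^2 × 3 × 7 × 13 × 31 = 33852.
Smallest N > 55 is LCM + 55 = 33852 + 55 = 33907.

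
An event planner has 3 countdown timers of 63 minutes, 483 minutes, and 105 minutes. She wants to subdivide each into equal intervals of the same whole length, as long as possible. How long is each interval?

The interval must divide each timer length; the longest such is the gcd.
63 = 3^2 × 7
483 = 3 × 7 × 23
105 = 3 × 5 × 7
gcd(63, 483, 105) = 3 × 7 = 21.

21 minutes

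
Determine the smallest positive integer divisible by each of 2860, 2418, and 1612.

265980

2860 = 2^2 × 5 × 11 × 13
2418 = 2 × 3 × 13 × 31
1612 = 2^2 × 13 × 31
LCM(2860, 2418, 1612) = 2^2 × 3 × 5 × 11 × 13 × 31 = 265980.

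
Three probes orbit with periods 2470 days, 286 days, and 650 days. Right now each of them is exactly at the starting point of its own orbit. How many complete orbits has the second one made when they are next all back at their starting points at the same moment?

All finish a whole number of cycles simultaneously at t = LCM of the periods.
2470 = 2 × 5 × 13 × 19
286 = 2 × 11 × 13
650 = 2 × 5^2 × 13
LCM(2470, 286, 650) = 2 × 5^2 × 11 × 13 × 19 = 135850.
Orbits for period 286: 135850 / 286 = 475.

475 orbits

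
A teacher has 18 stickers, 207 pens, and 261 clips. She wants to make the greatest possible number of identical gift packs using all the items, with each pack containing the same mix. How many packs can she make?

The pack count must divide each quantity, so the greatest is gcd(18, 207, 261).
18 = 2 × 3^2
207 = 3^2 × 23
261 = 3^2 × 29
gcd(18, 207, 261) = 3^2 = 9.

9 packs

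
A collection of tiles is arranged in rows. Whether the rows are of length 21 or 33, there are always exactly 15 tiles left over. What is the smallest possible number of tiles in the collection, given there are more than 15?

N − 15 must be a common multiple of 21 and 33.
21 = 3 × 7
33 = 3 × 11
LCM(21, 33) = 3 × 7 × 11 = 231.
Smallest N > 15 is LCM + 15 = 231 + 15 = 246.

246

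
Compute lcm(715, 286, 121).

715 = 5 × 11 × 13
286 = 2 × 11 × 13
121 = 11^2
LCM(715, 286, 121) = 2 × 5 × 11^2 × 13 = 15730.

15730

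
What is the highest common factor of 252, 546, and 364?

14

252 = 2^2 × 3^2 × 7
546 = 2 × 3 × 7 × 13
364 = 2^2 × 7 × 13
gcd(252, 546, 364) = 2 × 7 = 14.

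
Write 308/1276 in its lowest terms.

308 = 2^2 × 7 × 11
1276 = 2^2 × 11 × 29
gcd(308, 1276) = 2^2 × 11 = 44.
Divide numerator and denominator by 44: 308/1276 = 7/29.

7/29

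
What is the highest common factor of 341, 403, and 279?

341 = 11 × 31
403 = 13 × 31
279 = 3^2 × 31
gcd(341, 403, 279) = 31.

31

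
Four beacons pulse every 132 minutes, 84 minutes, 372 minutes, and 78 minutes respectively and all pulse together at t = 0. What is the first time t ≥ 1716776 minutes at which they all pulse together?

Joint pulses occur at multiples of LCM(132, 84, 372, 78).
132 = 2^2 × 3 × 11
84 = 2^2 × 3 × 7
372 = 2^2 × 3 × 31
78 = 2 × 3 × 13
LCM(132, 84, 372, 78) = 2^2 × 3 × 7 × 11 × 13 × 31 = 372372.
Smallest multiple of 372372 that is ≥ 1716776: ⌈1716776/372372⌉ × 372372 = 5 × 372372 = 1861860.

1861860 minutes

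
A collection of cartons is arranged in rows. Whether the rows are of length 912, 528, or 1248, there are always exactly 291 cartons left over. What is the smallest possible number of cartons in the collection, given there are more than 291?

261123

N − 291 must be a common multiple of 912, 528, and 1248.
912 = 2^4 × 3 × 19
528 = 2^4 × 3 × 11
1248 = 2^5 × 3 × 13
LCM(912, 528, 1248) = 2^5 × 3 × 11 × 13 × 19 = 260832.
Smallest N > 291 is LCM + 291 = 260832 + 291 = 261123.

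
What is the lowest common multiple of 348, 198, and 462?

348 = 2^2 × 3 × 29
198 = 2 × 3^2 × 11
462 = 2 × 3 × 7 × 11
LCM(348, 198, 462) = 2^2 × 3^2 × 7 × 11 × 29 = 80388.

80388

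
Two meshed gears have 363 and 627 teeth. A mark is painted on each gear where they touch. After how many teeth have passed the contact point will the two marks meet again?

The first simultaneous occurrence is after LCM of the individual periods.
363 = 3 × 11^2
627 = 3 × 11 × 19
LCM(363, 627) = 3 × 11^2 × 19 = 6897.

6897 teeth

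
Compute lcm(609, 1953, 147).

396459

609 = 3 × 7 × 29
1953 = 3^2 × 7 × 31
147 = 3 × 7^2
LCM(609, 1953, 147) = 3^2 × 7^2 × 29 × 31 = 396459.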